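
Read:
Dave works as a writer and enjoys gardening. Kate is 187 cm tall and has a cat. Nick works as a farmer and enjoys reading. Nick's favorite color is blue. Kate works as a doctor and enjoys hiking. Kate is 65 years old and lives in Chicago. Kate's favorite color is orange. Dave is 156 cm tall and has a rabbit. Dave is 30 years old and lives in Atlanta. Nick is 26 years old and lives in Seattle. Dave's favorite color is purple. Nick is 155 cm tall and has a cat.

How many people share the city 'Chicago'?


Count: 1

1


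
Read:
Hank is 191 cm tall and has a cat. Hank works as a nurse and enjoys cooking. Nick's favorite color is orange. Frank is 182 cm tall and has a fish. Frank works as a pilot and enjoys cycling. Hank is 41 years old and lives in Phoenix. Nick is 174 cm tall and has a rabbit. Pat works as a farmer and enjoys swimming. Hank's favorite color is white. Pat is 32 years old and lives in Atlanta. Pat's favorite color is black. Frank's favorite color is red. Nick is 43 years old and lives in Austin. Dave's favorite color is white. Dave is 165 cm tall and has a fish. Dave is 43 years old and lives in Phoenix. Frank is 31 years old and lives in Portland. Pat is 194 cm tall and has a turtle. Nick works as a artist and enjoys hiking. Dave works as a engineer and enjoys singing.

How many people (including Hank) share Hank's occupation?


Hank is a nurse. Count = 1

1


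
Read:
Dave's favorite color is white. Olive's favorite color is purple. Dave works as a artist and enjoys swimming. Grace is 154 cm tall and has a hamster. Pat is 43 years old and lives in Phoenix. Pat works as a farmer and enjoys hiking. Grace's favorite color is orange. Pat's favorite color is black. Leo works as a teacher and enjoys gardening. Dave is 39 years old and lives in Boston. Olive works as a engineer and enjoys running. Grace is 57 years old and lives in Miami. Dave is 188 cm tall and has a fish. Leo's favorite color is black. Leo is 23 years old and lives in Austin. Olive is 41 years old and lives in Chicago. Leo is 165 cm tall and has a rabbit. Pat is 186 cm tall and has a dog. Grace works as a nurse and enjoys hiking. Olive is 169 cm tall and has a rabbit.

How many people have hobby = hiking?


Count: 2

2


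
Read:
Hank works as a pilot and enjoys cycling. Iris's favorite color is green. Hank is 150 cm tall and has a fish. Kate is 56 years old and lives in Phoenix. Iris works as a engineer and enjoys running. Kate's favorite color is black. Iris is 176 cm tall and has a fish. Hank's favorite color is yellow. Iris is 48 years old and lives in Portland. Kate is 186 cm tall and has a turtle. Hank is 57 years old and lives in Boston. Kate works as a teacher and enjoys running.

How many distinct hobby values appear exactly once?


Unique hobby values: 1

1


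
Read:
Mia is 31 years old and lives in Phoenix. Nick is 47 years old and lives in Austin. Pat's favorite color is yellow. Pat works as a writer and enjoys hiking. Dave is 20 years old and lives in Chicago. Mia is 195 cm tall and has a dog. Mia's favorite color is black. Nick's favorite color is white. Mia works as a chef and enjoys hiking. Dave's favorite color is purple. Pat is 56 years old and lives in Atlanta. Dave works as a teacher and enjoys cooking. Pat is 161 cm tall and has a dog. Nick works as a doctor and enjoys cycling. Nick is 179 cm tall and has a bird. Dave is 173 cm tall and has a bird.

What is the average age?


Sum=154, n=4, avg=38.5

38.5


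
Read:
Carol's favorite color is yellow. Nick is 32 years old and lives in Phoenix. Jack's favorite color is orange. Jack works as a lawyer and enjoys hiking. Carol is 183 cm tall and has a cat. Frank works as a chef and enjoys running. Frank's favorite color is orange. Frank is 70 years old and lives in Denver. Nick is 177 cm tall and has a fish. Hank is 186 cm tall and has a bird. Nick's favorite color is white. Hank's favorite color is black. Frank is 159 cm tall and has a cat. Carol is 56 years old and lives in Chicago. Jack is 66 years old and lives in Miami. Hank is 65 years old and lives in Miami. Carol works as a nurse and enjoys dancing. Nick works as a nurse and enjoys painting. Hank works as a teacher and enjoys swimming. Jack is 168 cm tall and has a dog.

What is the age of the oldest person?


Oldest: Frank at 70

70


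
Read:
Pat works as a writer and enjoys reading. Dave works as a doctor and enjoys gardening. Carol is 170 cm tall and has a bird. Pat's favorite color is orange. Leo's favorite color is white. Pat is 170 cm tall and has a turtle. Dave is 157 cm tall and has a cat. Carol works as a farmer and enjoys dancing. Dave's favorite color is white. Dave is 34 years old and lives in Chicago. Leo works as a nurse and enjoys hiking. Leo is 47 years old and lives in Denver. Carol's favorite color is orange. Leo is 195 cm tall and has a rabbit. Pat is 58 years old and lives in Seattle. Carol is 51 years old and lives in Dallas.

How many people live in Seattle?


Count in Seattle: 1

1


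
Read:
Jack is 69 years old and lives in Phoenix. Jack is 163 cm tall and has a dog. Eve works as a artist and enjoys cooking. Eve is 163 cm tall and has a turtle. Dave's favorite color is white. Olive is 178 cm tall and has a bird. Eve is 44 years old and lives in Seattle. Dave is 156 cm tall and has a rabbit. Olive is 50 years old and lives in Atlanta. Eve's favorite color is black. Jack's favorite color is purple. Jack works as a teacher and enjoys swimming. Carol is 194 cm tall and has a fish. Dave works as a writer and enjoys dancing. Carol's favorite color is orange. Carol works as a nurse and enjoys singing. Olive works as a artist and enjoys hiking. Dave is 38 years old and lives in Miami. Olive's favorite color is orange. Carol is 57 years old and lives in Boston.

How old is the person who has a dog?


Person with dog is Jack, age 69

69


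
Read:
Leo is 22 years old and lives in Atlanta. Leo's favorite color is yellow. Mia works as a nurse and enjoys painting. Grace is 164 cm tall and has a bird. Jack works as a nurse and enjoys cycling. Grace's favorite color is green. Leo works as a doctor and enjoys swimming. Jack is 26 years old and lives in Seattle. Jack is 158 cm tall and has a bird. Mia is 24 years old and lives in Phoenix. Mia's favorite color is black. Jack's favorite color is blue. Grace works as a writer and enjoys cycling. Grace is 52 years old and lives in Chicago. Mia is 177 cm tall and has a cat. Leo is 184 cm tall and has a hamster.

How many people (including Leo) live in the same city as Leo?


Leo lives in Atlanta. Count = 1

1


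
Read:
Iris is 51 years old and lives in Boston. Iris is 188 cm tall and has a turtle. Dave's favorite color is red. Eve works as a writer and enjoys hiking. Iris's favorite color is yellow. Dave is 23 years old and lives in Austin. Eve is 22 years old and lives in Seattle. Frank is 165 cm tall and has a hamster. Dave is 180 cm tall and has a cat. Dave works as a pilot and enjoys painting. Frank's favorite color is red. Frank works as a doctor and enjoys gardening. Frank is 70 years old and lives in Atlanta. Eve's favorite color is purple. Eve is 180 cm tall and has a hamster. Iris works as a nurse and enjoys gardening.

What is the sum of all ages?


23+51+70+22 = 166

166


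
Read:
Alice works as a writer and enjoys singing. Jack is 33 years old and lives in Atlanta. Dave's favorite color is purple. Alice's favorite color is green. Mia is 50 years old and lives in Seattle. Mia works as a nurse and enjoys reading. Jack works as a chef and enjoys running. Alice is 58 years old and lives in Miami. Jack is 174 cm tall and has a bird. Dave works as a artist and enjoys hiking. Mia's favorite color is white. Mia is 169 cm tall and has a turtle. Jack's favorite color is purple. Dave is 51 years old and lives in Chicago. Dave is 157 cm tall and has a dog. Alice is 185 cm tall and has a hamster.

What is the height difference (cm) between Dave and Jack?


|157 - 174| = 17

17


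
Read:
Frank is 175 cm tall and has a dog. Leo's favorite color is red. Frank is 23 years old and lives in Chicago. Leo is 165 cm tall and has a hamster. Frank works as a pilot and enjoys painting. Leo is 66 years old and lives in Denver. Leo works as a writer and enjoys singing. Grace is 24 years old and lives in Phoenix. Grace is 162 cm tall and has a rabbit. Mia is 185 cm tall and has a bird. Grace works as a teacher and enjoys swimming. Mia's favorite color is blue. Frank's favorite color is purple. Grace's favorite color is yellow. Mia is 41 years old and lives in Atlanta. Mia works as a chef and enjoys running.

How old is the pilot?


The pilot is Frank, age 23

23


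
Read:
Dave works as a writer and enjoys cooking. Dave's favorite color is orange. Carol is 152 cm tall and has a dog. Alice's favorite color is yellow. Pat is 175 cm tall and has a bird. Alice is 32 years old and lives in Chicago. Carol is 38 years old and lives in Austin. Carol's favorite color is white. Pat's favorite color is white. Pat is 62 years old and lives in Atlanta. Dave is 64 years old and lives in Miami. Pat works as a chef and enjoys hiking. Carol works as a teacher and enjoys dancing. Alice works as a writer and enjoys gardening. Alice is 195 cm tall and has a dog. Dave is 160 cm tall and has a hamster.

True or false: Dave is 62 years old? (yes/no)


Dave is actually 64. no

no


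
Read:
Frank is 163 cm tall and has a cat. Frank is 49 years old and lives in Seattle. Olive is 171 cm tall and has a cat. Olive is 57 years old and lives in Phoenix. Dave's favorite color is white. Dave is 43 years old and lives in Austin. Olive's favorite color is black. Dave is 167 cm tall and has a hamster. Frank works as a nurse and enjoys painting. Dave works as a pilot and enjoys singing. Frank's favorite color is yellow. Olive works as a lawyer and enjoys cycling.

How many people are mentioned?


People: Frank, Dave, Olive. Count = 3

3


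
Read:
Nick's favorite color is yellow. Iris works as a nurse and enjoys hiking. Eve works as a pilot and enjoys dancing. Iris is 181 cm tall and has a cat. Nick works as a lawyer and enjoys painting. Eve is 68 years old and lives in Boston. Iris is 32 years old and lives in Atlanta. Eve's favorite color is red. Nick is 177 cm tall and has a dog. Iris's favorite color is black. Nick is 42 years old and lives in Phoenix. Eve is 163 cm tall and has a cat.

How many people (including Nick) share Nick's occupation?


Nick is a lawyer. Count = 1

1


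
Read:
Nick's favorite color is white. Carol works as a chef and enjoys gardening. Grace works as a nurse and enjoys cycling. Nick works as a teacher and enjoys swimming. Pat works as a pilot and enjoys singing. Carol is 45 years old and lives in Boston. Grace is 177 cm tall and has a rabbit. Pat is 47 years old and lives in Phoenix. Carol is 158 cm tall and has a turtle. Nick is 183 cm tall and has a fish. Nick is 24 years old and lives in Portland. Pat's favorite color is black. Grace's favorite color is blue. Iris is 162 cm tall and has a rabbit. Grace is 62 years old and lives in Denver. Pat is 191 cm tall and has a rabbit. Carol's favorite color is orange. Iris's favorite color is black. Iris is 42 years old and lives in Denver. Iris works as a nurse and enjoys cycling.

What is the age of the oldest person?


Oldest: Grace at 62

62


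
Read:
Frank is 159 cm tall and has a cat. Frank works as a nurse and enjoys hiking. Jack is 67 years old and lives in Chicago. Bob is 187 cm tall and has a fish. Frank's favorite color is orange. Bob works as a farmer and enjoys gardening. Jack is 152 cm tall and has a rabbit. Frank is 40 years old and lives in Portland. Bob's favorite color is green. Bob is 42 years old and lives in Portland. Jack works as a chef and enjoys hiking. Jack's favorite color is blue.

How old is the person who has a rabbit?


Person with rabbit is Jack, age 67

67


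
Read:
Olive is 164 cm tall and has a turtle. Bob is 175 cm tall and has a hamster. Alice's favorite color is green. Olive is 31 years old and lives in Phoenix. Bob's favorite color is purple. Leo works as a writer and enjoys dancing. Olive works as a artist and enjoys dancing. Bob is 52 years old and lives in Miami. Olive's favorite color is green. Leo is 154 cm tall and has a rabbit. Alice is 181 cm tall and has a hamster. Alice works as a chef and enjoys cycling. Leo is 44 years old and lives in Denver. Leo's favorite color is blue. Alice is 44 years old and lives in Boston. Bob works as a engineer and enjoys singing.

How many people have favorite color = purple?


Count: 1

1


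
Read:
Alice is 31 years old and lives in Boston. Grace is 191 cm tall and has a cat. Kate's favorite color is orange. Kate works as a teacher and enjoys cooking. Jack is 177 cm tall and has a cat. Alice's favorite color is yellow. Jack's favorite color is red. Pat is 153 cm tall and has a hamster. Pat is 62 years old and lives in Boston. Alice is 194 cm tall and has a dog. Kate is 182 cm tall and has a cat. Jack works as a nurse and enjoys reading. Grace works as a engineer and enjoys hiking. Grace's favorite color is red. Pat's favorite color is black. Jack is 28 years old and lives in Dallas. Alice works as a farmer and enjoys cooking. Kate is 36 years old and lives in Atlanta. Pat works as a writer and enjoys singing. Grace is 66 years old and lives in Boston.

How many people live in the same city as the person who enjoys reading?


Person with hobby reading is Jack, city Dallas. Count = 1

1


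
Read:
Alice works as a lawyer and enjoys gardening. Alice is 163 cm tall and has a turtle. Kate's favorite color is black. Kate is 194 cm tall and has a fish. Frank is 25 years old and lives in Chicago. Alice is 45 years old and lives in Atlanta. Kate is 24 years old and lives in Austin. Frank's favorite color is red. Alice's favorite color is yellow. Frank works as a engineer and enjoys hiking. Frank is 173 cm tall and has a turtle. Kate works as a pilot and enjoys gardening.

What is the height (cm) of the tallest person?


Tallest: Kate at 194 cm

194


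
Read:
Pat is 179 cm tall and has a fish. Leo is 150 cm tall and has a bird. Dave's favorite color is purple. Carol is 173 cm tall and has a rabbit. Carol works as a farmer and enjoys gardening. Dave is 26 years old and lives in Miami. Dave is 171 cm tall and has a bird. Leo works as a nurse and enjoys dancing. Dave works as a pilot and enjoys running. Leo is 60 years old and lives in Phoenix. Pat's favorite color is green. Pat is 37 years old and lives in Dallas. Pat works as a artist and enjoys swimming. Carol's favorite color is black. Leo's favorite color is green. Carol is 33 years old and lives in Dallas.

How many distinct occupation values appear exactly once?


Unique occupation values: 4

4


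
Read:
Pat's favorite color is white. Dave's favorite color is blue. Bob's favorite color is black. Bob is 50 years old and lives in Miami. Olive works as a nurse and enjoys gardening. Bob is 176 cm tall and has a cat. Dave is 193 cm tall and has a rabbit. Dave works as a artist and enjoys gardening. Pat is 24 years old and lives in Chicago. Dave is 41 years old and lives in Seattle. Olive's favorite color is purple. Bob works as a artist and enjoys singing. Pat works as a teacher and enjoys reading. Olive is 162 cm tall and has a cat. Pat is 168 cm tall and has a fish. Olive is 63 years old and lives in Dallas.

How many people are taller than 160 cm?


Taller than 160: 4

4


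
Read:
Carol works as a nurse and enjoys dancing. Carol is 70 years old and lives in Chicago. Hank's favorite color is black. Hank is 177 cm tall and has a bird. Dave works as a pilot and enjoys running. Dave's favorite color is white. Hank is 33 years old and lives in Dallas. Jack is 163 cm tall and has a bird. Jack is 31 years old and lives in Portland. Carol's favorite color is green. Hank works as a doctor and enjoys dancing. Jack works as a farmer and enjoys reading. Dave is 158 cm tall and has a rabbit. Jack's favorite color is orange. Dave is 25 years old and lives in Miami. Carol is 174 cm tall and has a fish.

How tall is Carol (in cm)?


Carol is 174 cm tall

174


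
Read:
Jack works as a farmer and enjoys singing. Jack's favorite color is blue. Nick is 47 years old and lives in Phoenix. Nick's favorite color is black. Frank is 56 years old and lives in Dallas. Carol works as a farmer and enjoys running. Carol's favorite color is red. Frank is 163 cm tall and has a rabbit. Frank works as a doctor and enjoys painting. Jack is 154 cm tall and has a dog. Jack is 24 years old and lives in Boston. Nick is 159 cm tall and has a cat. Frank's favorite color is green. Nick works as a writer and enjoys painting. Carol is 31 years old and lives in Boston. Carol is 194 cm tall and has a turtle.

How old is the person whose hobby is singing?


Person with hobby=singing is Jack, age 24

24


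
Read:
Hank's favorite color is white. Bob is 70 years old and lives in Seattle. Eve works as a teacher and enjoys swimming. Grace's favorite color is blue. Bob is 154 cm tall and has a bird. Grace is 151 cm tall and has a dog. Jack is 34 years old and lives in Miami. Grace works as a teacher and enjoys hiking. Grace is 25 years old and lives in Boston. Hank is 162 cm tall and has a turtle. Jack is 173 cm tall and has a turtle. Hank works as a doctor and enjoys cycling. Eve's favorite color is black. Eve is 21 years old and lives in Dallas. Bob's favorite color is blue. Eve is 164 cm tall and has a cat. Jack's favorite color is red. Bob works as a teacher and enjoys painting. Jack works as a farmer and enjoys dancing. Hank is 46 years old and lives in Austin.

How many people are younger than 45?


Filter: 3

3


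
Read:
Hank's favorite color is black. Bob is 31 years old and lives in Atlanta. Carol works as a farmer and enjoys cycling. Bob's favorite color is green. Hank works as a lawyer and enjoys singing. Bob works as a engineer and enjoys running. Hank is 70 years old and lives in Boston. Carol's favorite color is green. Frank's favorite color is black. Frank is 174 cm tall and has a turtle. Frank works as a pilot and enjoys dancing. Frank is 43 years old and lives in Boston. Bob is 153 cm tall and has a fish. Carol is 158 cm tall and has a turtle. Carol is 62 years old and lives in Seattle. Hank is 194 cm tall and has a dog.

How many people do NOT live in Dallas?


Not in Dallas: 4

4


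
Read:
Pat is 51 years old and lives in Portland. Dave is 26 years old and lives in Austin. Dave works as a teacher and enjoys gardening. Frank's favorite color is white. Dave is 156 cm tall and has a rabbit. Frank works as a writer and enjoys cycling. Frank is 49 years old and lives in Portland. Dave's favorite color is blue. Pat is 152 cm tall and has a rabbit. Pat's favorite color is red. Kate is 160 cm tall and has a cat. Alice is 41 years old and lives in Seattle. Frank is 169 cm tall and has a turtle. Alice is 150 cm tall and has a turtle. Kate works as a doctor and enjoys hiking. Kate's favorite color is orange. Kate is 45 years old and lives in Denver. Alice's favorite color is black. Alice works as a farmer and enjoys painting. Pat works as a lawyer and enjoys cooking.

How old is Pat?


Pat is 51 years old

51


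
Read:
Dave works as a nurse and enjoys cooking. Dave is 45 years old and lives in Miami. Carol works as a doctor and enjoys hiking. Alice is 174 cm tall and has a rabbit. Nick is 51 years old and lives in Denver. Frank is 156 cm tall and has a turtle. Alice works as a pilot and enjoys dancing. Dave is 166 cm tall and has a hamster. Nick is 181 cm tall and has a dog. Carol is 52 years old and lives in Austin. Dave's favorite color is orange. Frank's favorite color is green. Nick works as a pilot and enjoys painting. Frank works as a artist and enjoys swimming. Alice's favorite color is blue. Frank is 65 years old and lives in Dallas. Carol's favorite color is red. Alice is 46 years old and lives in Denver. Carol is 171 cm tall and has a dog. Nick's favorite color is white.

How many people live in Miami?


Count in Miami: 1

1


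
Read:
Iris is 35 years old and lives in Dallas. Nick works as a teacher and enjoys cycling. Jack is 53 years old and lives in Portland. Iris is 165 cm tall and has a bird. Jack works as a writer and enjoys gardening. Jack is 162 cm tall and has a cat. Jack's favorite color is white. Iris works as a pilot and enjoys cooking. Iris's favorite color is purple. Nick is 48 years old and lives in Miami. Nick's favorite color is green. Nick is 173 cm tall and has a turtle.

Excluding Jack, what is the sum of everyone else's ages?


Sum (excluding Jack): 83

83


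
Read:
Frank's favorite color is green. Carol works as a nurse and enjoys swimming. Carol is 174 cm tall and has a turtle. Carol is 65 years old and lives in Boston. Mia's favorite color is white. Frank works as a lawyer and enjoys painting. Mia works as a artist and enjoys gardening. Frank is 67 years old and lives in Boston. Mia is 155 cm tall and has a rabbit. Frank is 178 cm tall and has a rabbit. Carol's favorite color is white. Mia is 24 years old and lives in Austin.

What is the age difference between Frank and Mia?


|67 - 24| = 43

43


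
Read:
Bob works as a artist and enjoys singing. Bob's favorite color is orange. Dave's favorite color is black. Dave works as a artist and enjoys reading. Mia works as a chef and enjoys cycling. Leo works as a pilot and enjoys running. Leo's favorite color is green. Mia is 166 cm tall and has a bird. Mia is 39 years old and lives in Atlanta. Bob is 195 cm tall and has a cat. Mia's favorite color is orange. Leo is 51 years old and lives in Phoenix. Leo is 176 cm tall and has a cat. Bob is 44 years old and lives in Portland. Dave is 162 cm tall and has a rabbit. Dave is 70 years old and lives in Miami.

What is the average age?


Sum=204, n=4, avg=51

51


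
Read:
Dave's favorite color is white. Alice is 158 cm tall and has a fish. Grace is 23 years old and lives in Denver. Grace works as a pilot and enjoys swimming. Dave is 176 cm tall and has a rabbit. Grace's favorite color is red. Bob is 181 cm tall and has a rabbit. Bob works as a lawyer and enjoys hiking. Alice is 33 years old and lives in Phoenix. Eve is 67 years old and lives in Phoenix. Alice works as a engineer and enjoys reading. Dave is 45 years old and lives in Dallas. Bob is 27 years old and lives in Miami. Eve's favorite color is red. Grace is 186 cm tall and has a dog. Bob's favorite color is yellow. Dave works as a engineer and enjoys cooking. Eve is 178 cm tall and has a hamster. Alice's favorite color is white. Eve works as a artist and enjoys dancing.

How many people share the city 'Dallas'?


Count: 1

1


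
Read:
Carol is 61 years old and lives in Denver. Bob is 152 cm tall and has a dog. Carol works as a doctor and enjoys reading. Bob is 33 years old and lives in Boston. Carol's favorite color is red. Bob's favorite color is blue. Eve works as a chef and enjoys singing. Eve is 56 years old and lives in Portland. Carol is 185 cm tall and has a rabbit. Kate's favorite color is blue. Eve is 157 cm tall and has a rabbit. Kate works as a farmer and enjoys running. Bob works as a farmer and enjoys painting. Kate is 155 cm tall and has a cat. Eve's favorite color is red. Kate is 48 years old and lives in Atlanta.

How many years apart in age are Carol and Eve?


61 vs 56, diff = 5

5


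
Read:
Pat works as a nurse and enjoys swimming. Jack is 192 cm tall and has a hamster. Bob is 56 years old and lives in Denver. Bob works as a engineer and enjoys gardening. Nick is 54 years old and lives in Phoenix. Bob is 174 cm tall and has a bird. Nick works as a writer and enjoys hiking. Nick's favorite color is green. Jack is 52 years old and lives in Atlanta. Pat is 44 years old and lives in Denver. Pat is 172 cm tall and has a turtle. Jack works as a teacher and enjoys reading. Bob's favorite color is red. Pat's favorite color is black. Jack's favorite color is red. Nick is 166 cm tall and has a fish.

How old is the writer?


The writer is Nick, age 54

54


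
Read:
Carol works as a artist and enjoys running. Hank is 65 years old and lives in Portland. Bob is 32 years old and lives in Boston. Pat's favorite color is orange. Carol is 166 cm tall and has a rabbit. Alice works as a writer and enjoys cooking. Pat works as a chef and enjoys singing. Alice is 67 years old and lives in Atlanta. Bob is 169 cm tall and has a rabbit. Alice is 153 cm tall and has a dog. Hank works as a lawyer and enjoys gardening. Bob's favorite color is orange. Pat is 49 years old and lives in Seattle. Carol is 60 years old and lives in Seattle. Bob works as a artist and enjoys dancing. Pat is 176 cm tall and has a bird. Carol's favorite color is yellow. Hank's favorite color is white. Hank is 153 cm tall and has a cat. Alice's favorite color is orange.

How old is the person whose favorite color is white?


Person with favorite color=white is Hank, age 65

65


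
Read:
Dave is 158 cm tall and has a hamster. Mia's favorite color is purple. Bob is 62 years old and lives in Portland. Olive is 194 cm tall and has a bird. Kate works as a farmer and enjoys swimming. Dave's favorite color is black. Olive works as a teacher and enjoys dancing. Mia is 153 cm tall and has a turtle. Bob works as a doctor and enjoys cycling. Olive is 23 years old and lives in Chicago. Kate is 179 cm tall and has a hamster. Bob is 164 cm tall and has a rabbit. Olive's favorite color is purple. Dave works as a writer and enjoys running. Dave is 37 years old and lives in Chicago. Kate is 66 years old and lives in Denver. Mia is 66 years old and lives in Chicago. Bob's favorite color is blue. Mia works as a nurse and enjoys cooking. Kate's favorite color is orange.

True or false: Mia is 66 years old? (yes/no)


Mia is actually 66. yes

yes


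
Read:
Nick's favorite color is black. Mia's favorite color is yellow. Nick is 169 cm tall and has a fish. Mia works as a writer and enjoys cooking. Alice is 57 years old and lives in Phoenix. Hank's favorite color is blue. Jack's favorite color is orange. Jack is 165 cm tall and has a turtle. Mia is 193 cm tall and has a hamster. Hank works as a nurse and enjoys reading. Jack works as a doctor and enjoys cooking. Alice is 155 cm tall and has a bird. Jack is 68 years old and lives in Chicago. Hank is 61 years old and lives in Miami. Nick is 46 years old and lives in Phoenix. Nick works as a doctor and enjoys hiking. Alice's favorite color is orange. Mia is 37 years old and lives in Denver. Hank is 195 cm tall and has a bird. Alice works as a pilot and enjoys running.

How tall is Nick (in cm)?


Nick is 169 cm tall

169


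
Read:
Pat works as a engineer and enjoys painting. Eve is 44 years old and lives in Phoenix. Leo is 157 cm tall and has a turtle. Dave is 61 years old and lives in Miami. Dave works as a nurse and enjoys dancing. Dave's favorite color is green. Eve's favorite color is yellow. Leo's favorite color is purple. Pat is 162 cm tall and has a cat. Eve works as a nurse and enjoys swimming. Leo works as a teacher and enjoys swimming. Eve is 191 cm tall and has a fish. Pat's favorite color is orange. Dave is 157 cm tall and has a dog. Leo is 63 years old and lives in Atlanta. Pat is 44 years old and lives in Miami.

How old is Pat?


Pat is 44 years old

44


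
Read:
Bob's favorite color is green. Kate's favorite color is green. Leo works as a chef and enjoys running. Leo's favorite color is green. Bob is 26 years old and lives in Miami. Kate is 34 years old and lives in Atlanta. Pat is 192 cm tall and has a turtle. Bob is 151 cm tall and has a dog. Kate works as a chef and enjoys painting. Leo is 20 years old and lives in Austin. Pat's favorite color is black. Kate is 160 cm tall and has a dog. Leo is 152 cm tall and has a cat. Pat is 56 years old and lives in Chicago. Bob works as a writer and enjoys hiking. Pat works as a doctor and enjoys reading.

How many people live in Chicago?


Count in Chicago: 1

1


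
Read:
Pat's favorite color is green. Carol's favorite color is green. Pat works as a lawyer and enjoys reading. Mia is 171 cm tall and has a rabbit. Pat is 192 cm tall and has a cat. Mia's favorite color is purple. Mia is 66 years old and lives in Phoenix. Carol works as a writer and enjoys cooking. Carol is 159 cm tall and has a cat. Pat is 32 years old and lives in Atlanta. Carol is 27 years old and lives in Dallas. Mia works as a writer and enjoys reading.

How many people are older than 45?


Filter: 1

1


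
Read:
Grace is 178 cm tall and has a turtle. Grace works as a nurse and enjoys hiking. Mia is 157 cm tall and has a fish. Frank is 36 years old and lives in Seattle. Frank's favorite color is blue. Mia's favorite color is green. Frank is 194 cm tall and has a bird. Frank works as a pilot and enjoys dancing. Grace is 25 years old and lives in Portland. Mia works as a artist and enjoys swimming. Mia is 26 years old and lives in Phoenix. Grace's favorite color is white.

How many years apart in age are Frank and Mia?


36 vs 26, diff = 10

10


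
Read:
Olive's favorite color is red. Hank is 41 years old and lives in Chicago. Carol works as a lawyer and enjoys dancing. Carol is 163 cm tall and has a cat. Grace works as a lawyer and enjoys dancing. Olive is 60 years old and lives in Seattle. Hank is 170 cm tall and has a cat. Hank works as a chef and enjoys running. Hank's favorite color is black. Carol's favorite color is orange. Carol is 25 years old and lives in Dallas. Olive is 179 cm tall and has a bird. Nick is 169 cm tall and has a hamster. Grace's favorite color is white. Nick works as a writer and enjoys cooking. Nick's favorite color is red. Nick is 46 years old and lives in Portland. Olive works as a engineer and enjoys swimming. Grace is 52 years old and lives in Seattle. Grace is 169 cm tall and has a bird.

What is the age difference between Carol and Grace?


|25 - 52| = 27

27


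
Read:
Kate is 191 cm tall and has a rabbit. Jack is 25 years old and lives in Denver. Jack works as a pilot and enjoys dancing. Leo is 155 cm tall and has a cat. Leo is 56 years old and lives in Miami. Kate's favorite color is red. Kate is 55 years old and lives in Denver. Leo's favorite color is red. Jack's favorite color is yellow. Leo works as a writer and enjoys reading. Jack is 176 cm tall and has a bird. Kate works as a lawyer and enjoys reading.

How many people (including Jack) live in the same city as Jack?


Jack lives in Denver. Count = 2

2


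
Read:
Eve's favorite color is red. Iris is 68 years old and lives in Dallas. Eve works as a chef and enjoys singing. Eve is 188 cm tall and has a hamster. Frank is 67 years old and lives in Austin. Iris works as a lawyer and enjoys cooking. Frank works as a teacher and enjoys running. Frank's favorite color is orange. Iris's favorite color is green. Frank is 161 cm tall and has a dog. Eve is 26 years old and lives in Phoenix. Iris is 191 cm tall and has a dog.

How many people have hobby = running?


Count: 1

1


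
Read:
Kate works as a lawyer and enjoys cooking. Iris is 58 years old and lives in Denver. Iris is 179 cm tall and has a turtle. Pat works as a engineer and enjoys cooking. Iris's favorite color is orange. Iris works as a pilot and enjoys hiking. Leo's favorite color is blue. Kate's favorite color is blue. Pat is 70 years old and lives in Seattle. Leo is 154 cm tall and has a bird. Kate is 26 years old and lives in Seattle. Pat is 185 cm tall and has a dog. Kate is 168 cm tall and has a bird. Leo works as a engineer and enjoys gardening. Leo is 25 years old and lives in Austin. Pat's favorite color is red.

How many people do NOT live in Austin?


Not in Austin: 3

3


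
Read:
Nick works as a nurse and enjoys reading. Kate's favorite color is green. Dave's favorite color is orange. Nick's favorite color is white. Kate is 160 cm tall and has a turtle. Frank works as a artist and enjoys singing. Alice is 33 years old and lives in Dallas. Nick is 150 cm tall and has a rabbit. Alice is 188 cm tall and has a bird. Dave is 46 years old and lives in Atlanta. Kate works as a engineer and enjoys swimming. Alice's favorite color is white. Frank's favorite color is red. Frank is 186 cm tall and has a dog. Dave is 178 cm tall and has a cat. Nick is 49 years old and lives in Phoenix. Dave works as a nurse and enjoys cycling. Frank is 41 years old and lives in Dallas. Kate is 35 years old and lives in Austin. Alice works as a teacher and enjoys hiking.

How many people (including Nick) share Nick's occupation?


Nick is a nurse. Count = 2

2


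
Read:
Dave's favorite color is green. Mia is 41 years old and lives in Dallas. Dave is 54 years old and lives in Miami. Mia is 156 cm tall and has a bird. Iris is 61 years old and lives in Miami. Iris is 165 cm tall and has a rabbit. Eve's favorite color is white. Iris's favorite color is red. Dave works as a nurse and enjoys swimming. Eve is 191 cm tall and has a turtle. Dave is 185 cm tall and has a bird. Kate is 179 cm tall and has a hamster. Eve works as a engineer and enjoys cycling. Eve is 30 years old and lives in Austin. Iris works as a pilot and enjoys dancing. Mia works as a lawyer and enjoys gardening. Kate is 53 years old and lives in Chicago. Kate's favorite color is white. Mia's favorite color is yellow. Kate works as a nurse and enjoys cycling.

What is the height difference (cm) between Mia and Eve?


|156 - 191| = 35

35


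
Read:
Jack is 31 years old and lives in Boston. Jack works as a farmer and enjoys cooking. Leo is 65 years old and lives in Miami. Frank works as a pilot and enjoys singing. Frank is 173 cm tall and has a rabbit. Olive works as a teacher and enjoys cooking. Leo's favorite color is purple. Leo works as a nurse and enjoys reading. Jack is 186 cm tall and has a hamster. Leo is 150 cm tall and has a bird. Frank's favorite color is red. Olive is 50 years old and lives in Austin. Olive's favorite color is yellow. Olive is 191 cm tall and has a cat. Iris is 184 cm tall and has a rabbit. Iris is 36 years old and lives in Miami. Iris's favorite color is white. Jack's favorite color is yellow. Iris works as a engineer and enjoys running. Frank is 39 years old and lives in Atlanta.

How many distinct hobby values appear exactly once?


Unique hobby values: 3

3


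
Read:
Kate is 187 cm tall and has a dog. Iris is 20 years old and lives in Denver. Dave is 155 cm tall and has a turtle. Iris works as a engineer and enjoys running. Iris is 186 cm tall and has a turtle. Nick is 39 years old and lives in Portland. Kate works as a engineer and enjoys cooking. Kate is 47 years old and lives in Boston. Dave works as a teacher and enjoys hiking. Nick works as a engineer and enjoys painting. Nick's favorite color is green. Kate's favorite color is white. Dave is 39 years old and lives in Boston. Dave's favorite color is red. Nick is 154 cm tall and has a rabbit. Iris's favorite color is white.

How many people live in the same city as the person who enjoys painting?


Person with hobby painting is Nick, city Portland. Count = 1

1


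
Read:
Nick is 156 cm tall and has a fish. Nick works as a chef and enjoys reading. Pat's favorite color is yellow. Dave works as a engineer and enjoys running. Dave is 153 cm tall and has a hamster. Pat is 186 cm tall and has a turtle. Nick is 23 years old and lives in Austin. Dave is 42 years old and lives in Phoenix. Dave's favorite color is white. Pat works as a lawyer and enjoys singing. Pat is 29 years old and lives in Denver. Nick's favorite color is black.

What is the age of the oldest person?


Oldest: Dave at 42

42


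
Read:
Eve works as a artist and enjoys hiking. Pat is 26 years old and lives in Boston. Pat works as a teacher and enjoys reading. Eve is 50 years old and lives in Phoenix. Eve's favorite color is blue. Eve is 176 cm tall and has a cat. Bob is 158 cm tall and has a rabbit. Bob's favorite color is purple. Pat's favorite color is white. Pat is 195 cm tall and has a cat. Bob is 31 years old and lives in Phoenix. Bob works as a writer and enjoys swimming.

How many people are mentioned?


People: Eve, Pat, Bob. Count = 3

3


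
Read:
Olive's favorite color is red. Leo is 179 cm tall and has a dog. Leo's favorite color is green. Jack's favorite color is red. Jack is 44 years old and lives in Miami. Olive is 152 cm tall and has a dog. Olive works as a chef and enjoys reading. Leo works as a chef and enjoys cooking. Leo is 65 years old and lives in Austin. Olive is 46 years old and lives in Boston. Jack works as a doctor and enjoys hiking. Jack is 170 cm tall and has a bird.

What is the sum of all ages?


46+65+44 = 155

155


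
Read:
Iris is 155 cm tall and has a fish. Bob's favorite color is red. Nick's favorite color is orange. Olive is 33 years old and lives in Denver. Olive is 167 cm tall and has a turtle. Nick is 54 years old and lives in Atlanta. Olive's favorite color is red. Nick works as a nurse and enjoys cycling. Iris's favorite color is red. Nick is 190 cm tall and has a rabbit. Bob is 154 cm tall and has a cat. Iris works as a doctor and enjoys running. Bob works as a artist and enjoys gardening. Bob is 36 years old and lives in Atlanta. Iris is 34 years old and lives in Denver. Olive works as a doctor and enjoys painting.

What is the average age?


Sum=157, n=4, avg=39.25

39.25


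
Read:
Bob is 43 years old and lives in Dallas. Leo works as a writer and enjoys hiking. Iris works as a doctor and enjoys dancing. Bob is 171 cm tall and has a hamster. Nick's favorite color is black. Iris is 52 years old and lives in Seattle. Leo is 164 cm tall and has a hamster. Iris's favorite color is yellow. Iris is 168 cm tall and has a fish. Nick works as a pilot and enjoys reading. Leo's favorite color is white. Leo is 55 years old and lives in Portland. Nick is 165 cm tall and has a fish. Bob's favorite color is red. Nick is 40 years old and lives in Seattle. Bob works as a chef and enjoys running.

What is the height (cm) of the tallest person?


Tallest: Bob at 171 cm

171


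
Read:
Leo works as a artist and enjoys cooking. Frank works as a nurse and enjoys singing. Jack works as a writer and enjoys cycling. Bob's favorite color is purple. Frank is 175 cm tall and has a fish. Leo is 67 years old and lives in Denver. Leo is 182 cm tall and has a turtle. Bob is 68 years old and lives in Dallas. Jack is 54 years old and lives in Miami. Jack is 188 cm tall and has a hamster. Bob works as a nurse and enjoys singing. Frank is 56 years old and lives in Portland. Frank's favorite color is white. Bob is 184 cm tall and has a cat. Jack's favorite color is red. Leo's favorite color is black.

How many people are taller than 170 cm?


Taller than 170: 4

4


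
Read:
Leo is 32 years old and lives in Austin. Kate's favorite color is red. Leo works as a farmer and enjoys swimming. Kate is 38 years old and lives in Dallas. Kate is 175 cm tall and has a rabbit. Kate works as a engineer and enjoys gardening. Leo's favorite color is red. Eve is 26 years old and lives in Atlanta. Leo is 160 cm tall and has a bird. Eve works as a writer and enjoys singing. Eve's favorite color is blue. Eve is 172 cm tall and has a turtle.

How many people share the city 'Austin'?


Count: 1

1


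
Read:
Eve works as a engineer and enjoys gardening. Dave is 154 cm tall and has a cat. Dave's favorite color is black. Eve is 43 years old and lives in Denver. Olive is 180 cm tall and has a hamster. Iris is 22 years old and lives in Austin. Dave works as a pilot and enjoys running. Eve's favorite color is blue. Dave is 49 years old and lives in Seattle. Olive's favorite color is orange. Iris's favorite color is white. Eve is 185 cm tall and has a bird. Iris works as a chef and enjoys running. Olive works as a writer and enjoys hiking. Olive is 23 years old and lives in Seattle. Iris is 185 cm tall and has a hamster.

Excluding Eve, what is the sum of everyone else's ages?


Sum (excluding Eve): 94

94


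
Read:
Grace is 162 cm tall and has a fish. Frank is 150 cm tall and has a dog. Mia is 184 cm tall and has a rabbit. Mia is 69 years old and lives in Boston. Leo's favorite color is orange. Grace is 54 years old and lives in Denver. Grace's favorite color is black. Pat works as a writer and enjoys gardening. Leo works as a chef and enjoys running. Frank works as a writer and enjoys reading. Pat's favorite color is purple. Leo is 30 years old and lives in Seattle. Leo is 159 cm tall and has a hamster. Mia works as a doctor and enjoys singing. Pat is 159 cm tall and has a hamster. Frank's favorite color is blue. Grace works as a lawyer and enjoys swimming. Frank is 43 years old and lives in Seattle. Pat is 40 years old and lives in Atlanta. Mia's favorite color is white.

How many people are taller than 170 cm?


Taller than 170: 1

1
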